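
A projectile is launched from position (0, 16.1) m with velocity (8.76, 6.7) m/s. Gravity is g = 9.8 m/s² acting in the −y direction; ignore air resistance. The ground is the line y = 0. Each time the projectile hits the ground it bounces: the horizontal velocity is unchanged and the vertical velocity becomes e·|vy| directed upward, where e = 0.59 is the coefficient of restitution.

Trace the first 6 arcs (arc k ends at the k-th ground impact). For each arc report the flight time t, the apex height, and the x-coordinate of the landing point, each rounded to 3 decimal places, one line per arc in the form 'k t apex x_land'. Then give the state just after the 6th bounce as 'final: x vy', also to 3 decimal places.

Arc 1: start y=16.100, vy=6.700 → t=2.621, apex=18.390, x_land=22.960, impact vy=-18.986
  bounce: vy ← 0.59·18.986 = 11.201
Arc 2: start y=0.000, vy=11.201 → t=2.286, apex=6.402, x_land=42.985, impact vy=-11.201
  bounce: vy ← 0.59·11.201 = 6.609
Arc 3: start y=0.000, vy=6.609 → t=1.349, apex=2.228, x_land=54.800, impact vy=-6.609
  bounce: vy ← 0.59·6.609 = 3.899
Arc 4: start y=0.000, vy=3.899 → t=0.796, apex=0.776, x_land=61.771, impact vy=-3.899
  bounce: vy ← 0.59·3.899 = 2.301
Arc 5: start y=0.000, vy=2.301 → t=0.469, apex=0.270, x_land=65.884, impact vy=-2.301
  bounce: vy ← 0.59·2.301 = 1.357
Arc 6: start y=0.000, vy=1.357 → t=0.277, apex=0.094, x_land=68.310, impact vy=-1.357
  bounce: vy ← 0.59·1.357 = 0.801

1 2.621 18.390 22.960
2 2.286 6.402 42.985
3 1.349 2.228 54.800
4 0.796 0.776 61.771
5 0.469 0.270 65.884
6 0.277 0.094 68.310
final: 68.310 0.801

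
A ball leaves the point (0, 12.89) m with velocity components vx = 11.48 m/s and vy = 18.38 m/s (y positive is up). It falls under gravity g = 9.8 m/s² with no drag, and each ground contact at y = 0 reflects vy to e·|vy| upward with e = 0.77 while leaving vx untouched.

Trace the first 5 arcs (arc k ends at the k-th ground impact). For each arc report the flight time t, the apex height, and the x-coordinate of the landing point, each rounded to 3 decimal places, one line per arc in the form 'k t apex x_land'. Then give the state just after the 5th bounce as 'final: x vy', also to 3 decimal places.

Arc 1: start y=12.890, vy=18.380 → t=4.355, apex=30.126, x_land=49.996, impact vy=-24.300
  bounce: vy ← 0.77·24.300 = 18.711
Arc 2: start y=0.000, vy=18.711 → t=3.819, apex=17.862, x_land=93.832, impact vy=-18.711
  bounce: vy ← 0.77·18.711 = 14.407
Arc 3: start y=0.000, vy=14.407 → t=2.940, apex=10.590, x_land=127.586, impact vy=-14.407
  bounce: vy ← 0.77·14.407 = 11.094
Arc 4: start y=0.000, vy=11.094 → t=2.264, apex=6.279, x_land=153.577, impact vy=-11.094
  bounce: vy ← 0.77·11.094 = 8.542
Arc 5: start y=0.000, vy=8.542 → t=1.743, apex=3.723, x_land=173.590, impact vy=-8.542
  bounce: vy ← 0.77·8.542 = 6.577

1 4.355 30.126 49.996
2 3.819 17.862 93.832
3 2.940 10.590 127.586
4 2.264 6.279 153.577
5 1.743 3.723 173.590
final: 173.590 6.577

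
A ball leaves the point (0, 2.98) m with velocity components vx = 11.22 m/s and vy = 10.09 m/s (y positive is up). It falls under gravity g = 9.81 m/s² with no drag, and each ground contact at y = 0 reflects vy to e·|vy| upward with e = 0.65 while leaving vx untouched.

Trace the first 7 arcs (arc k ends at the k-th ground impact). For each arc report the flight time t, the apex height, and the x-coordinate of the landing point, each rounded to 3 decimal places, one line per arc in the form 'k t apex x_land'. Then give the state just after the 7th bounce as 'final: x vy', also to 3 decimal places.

1 2.319 8.169 26.020
2 1.678 3.451 44.843
3 1.090 1.458 57.079
4 0.709 0.616 65.032
5 0.461 0.260 70.201
6 0.299 0.110 73.561
7 0.195 0.046 75.745
final: 75.745 0.621

Arc 1: start y=2.980, vy=10.090 → t=2.319, apex=8.169, x_land=26.020, impact vy=-12.660
  bounce: vy ← 0.65·12.660 = 8.229
Arc 2: start y=0.000, vy=8.229 → t=1.678, apex=3.451, x_land=44.843, impact vy=-8.229
  bounce: vy ← 0.65·8.229 = 5.349
Arc 3: start y=0.000, vy=5.349 → t=1.090, apex=1.458, x_land=57.079, impact vy=-5.349
  bounce: vy ← 0.65·5.349 = 3.477
Arc 4: start y=0.000, vy=3.477 → t=0.709, apex=0.616, x_land=65.032, impact vy=-3.477
  bounce: vy ← 0.65·3.477 = 2.260
Arc 5: start y=0.000, vy=2.260 → t=0.461, apex=0.260, x_land=70.201, impact vy=-2.260
  bounce: vy ← 0.65·2.260 = 1.469
Arc 6: start y=0.000, vy=1.469 → t=0.299, apex=0.110, x_land=73.561, impact vy=-1.469
  bounce: vy ← 0.65·1.469 = 0.955
Arc 7: start y=0.000, vy=0.955 → t=0.195, apex=0.046, x_land=75.745, impact vy=-0.955
  bounce: vy ← 0.65·0.955 = 0.621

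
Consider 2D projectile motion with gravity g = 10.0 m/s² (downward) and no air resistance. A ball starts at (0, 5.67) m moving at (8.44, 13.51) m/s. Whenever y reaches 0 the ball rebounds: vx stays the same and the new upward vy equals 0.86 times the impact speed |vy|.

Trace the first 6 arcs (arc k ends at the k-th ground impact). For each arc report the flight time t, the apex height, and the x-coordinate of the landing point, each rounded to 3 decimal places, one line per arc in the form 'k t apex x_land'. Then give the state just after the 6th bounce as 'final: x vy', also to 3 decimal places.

1 3.071 14.796 25.921
2 2.959 10.943 50.893
3 2.545 8.094 72.370
4 2.188 5.986 90.839
5 1.882 4.427 106.723
6 1.618 3.274 120.383
final: 120.383 6.959

Arc 1: start y=5.670, vy=13.510 → t=3.071, apex=14.796, x_land=25.921, impact vy=-17.202
  bounce: vy ← 0.86·17.202 = 14.794
Arc 2: start y=0.000, vy=14.794 → t=2.959, apex=10.943, x_land=50.893, impact vy=-14.794
  bounce: vy ← 0.86·14.794 = 12.723
Arc 3: start y=0.000, vy=12.723 → t=2.545, apex=8.094, x_land=72.370, impact vy=-12.723
  bounce: vy ← 0.86·12.723 = 10.942
Arc 4: start y=0.000, vy=10.942 → t=2.188, apex=5.986, x_land=90.839, impact vy=-10.942
  bounce: vy ← 0.86·10.942 = 9.410
Arc 5: start y=0.000, vy=9.410 → t=1.882, apex=4.427, x_land=106.723, impact vy=-9.410
  bounce: vy ← 0.86·9.410 = 8.092
Arc 6: start y=0.000, vy=8.092 → t=1.618, apex=3.274, x_land=120.383, impact vy=-8.092
  bounce: vy ← 0.86·8.092 = 6.959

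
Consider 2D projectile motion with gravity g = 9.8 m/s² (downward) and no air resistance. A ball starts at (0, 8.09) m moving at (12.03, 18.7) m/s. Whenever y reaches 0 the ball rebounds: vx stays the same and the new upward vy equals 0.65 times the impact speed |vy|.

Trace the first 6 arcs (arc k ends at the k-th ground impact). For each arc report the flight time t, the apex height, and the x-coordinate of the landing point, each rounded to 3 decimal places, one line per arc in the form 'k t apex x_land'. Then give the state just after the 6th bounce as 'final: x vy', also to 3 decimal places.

Arc 1: start y=8.090, vy=18.700 → t=4.209, apex=25.931, x_land=50.630, impact vy=-22.544
  bounce: vy ← 0.65·22.544 = 14.654
Arc 2: start y=0.000, vy=14.654 → t=2.991, apex=10.956, x_land=86.607, impact vy=-14.654
  bounce: vy ← 0.65·14.654 = 9.525
Arc 3: start y=0.000, vy=9.525 → t=1.944, apex=4.629, x_land=109.992, impact vy=-9.525
  bounce: vy ← 0.65·9.525 = 6.191
Arc 4: start y=0.000, vy=6.191 → t=1.264, apex=1.956, x_land=125.192, impact vy=-6.191
  bounce: vy ← 0.65·6.191 = 4.024
Arc 5: start y=0.000, vy=4.024 → t=0.821, apex=0.826, x_land=135.072, impact vy=-4.024
  bounce: vy ← 0.65·4.024 = 2.616
Arc 6: start y=0.000, vy=2.616 → t=0.534, apex=0.349, x_land=141.494, impact vy=-2.616
  bounce: vy ← 0.65·2.616 = 1.700

1 4.209 25.931 50.630
2 2.991 10.956 86.607
3 1.944 4.629 109.992
4 1.264 1.956 125.192
5 0.821 0.826 135.072
6 0.534 0.349 141.494
final: 141.494 1.700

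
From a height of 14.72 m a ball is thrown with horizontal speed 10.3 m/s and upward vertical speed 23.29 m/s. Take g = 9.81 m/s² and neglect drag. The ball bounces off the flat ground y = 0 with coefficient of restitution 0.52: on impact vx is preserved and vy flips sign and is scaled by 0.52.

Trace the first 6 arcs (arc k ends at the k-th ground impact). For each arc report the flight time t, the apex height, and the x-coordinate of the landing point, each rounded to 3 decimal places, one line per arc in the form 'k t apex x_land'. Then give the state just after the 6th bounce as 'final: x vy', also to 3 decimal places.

Arc 1: start y=14.720, vy=23.290 → t=5.313, apex=42.366, x_land=54.724, impact vy=-28.831
  bounce: vy ← 0.52·28.831 = 14.992
Arc 2: start y=0.000, vy=14.992 → t=3.057, apex=11.456, x_land=86.206, impact vy=-14.992
  bounce: vy ← 0.52·14.992 = 7.796
Arc 3: start y=0.000, vy=7.796 → t=1.589, apex=3.098, x_land=102.577, impact vy=-7.796
  bounce: vy ← 0.52·7.796 = 4.054
Arc 4: start y=0.000, vy=4.054 → t=0.826, apex=0.838, x_land=111.090, impact vy=-4.054
  bounce: vy ← 0.52·4.054 = 2.108
Arc 5: start y=0.000, vy=2.108 → t=0.430, apex=0.226, x_land=115.516, impact vy=-2.108
  bounce: vy ← 0.52·2.108 = 1.096
Arc 6: start y=0.000, vy=1.096 → t=0.223, apex=0.061, x_land=117.818, impact vy=-1.096
  bounce: vy ← 0.52·1.096 = 0.570

1 5.313 42.366 54.724
2 3.057 11.456 86.206
3 1.589 3.098 102.577
4 0.826 0.838 111.090
5 0.430 0.226 115.516
6 0.223 0.061 117.818
final: 117.818 0.570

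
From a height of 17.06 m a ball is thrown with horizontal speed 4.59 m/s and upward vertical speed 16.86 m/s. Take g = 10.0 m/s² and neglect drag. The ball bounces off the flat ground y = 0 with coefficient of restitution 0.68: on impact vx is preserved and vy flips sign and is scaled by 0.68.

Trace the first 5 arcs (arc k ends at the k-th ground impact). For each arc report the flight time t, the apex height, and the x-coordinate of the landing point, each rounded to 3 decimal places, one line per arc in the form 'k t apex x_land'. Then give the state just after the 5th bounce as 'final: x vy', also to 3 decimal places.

1 4.187 31.273 19.218
2 3.401 14.461 34.830
3 2.313 6.687 45.446
4 1.573 3.092 52.665
5 1.069 1.430 57.573
final: 57.573 3.636

Arc 1: start y=17.060, vy=16.860 → t=4.187, apex=31.273, x_land=19.218, impact vy=-25.009
  bounce: vy ← 0.68·25.009 = 17.006
Arc 2: start y=0.000, vy=17.006 → t=3.401, apex=14.461, x_land=34.830, impact vy=-17.006
  bounce: vy ← 0.68·17.006 = 11.564
Arc 3: start y=0.000, vy=11.564 → t=2.313, apex=6.687, x_land=45.446, impact vy=-11.564
  bounce: vy ← 0.68·11.564 = 7.864
Arc 4: start y=0.000, vy=7.864 → t=1.573, apex=3.092, x_land=52.665, impact vy=-7.864
  bounce: vy ← 0.68·7.864 = 5.347
Arc 5: start y=0.000, vy=5.347 → t=1.069, apex=1.430, x_land=57.573, impact vy=-5.347
  bounce: vy ← 0.68·5.347 = 3.636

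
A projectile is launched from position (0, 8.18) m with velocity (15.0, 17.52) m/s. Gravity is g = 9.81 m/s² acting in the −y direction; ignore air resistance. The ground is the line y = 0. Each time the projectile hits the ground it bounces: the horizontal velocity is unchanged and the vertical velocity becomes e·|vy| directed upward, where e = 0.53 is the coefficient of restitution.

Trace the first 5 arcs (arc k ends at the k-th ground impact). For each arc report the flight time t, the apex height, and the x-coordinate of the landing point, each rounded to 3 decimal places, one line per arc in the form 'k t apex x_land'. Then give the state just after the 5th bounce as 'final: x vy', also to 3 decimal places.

1 3.990 23.825 59.848
2 2.336 6.692 94.890
3 1.238 1.880 113.462
4 0.656 0.528 123.306
5 0.348 0.148 128.523
final: 128.523 0.904

Arc 1: start y=8.180, vy=17.520 → t=3.990, apex=23.825, x_land=59.848, impact vy=-21.620
  bounce: vy ← 0.53·21.620 = 11.459
Arc 2: start y=0.000, vy=11.459 → t=2.336, apex=6.692, x_land=94.890, impact vy=-11.459
  bounce: vy ← 0.53·11.459 = 6.073
Arc 3: start y=0.000, vy=6.073 → t=1.238, apex=1.880, x_land=113.462, impact vy=-6.073
  bounce: vy ← 0.53·6.073 = 3.219
Arc 4: start y=0.000, vy=3.219 → t=0.656, apex=0.528, x_land=123.306, impact vy=-3.219
  bounce: vy ← 0.53·3.219 = 1.706
Arc 5: start y=0.000, vy=1.706 → t=0.348, apex=0.148, x_land=128.523, impact vy=-1.706
  bounce: vy ← 0.53·1.706 = 0.904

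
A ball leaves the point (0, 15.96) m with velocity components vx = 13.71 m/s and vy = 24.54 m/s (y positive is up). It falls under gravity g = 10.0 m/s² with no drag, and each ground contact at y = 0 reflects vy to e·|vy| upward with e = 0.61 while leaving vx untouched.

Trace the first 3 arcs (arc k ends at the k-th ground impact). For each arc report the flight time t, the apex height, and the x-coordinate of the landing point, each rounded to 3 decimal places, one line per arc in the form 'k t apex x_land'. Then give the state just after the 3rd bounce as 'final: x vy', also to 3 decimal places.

Arc 1: start y=15.960, vy=24.540 → t=5.489, apex=46.071, x_land=75.261, impact vy=-30.355
  bounce: vy ← 0.61·30.355 = 18.516
Arc 2: start y=0.000, vy=18.516 → t=3.703, apex=17.143, x_land=126.033, impact vy=-18.516
  bounce: vy ← 0.61·18.516 = 11.295
Arc 3: start y=0.000, vy=11.295 → t=2.259, apex=6.379, x_land=157.004, impact vy=-11.295
  bounce: vy ← 0.61·11.295 = 6.890

1 5.489 46.071 75.261
2 3.703 17.143 126.033
3 2.259 6.379 157.004
final: 157.004 6.890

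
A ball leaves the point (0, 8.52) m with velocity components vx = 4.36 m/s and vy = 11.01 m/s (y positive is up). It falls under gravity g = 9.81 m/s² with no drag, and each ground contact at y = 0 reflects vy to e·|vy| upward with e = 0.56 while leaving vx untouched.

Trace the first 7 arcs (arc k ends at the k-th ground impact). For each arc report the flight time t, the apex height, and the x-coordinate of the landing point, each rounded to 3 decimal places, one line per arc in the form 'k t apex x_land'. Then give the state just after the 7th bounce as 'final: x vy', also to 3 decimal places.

1 2.853 14.698 12.441
2 1.939 4.609 20.894
3 1.086 1.446 25.628
4 0.608 0.453 28.279
5 0.340 0.142 29.763
6 0.191 0.045 30.595
7 0.107 0.014 31.060
final: 31.060 0.293

Arc 1: start y=8.520, vy=11.010 → t=2.853, apex=14.698, x_land=12.441, impact vy=-16.982
  bounce: vy ← 0.56·16.982 = 9.510
Arc 2: start y=0.000, vy=9.510 → t=1.939, apex=4.609, x_land=20.894, impact vy=-9.510
  bounce: vy ← 0.56·9.510 = 5.326
Arc 3: start y=0.000, vy=5.326 → t=1.086, apex=1.446, x_land=25.628, impact vy=-5.326
  bounce: vy ← 0.56·5.326 = 2.982
Arc 4: start y=0.000, vy=2.982 → t=0.608, apex=0.453, x_land=28.279, impact vy=-2.982
  bounce: vy ← 0.56·2.982 = 1.670
Arc 5: start y=0.000, vy=1.670 → t=0.340, apex=0.142, x_land=29.763, impact vy=-1.670
  bounce: vy ← 0.56·1.670 = 0.935
Arc 6: start y=0.000, vy=0.935 → t=0.191, apex=0.045, x_land=30.595, impact vy=-0.935
  bounce: vy ← 0.56·0.935 = 0.524
Arc 7: start y=0.000, vy=0.524 → t=0.107, apex=0.014, x_land=31.060, impact vy=-0.524
  bounce: vy ← 0.56·0.524 = 0.293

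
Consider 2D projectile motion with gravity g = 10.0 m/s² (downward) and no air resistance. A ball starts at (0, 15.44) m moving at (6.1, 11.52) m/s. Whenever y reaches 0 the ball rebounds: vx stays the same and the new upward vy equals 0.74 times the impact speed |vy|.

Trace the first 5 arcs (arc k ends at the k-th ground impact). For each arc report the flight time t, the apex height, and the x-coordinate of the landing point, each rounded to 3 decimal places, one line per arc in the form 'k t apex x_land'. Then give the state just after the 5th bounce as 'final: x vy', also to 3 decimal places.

Arc 1: start y=15.440, vy=11.520 → t=3.253, apex=22.076, x_land=19.845, impact vy=-21.012
  bounce: vy ← 0.74·21.012 = 15.549
Arc 2: start y=0.000, vy=15.549 → t=3.110, apex=12.089, x_land=38.814, impact vy=-15.549
  bounce: vy ← 0.74·15.549 = 11.506
Arc 3: start y=0.000, vy=11.506 → t=2.301, apex=6.620, x_land=52.852, impact vy=-11.506
  bounce: vy ← 0.74·11.506 = 8.515
Arc 4: start y=0.000, vy=8.515 → t=1.703, apex=3.625, x_land=63.240, impact vy=-8.515
  bounce: vy ← 0.74·8.515 = 6.301
Arc 5: start y=0.000, vy=6.301 → t=1.260, apex=1.985, x_land=70.927, impact vy=-6.301
  bounce: vy ← 0.74·6.301 = 4.663

1 3.253 22.076 19.845
2 3.110 12.089 38.814
3 2.301 6.620 52.852
4 1.703 3.625 63.240
5 1.260 1.985 70.927
final: 70.927 4.663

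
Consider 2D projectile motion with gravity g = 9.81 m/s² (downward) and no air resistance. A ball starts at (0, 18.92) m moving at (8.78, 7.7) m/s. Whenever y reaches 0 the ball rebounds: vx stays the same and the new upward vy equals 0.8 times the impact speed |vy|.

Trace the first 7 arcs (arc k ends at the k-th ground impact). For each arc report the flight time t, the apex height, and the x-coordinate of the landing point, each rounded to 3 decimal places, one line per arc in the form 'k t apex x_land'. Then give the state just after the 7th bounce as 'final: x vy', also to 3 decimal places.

1 2.900 21.942 25.462
2 3.384 14.043 55.174
3 2.707 8.987 78.943
4 2.166 5.752 97.959
5 1.733 3.681 113.171
6 1.386 2.356 125.342
7 1.109 1.508 135.078
final: 135.078 4.351

Arc 1: start y=18.920, vy=7.700 → t=2.900, apex=21.942, x_land=25.462, impact vy=-20.749
  bounce: vy ← 0.8·20.749 = 16.599
Arc 2: start y=0.000, vy=16.599 → t=3.384, apex=14.043, x_land=55.174, impact vy=-16.599
  bounce: vy ← 0.8·16.599 = 13.279
Arc 3: start y=0.000, vy=13.279 → t=2.707, apex=8.987, x_land=78.943, impact vy=-13.279
  bounce: vy ← 0.8·13.279 = 10.623
Arc 4: start y=0.000, vy=10.623 → t=2.166, apex=5.752, x_land=97.959, impact vy=-10.623
  bounce: vy ← 0.8·10.623 = 8.499
Arc 5: start y=0.000, vy=8.499 → t=1.733, apex=3.681, x_land=113.171, impact vy=-8.499
  bounce: vy ← 0.8·8.499 = 6.799
Arc 6: start y=0.000, vy=6.799 → t=1.386, apex=2.356, x_land=125.342, impact vy=-6.799
  bounce: vy ← 0.8·6.799 = 5.439
Arc 7: start y=0.000, vy=5.439 → t=1.109, apex=1.508, x_land=135.078, impact vy=-5.439
  bounce: vy ← 0.8·5.439 = 4.351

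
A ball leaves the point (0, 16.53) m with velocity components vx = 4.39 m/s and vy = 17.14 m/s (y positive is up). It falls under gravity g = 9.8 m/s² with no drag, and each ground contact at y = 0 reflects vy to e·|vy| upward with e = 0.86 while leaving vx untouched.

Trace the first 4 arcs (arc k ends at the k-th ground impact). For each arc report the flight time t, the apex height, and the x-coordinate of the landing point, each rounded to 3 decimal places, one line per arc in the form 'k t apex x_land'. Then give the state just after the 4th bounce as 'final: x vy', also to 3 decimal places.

Arc 1: start y=16.530, vy=17.140 → t=4.285, apex=31.519, x_land=18.812, impact vy=-24.855
  bounce: vy ← 0.86·24.855 = 21.375
Arc 2: start y=0.000, vy=21.375 → t=4.362, apex=23.311, x_land=37.962, impact vy=-21.375
  bounce: vy ← 0.86·21.375 = 18.383
Arc 3: start y=0.000, vy=18.383 → t=3.752, apex=17.241, x_land=54.432, impact vy=-18.383
  bounce: vy ← 0.86·18.383 = 15.809
Arc 4: start y=0.000, vy=15.809 → t=3.226, apex=12.751, x_land=68.596, impact vy=-15.809
  bounce: vy ← 0.86·15.809 = 13.596

1 4.285 31.519 18.812
2 4.362 23.311 37.962
3 3.752 17.241 54.432
4 3.226 12.751 68.596
final: 68.596 13.596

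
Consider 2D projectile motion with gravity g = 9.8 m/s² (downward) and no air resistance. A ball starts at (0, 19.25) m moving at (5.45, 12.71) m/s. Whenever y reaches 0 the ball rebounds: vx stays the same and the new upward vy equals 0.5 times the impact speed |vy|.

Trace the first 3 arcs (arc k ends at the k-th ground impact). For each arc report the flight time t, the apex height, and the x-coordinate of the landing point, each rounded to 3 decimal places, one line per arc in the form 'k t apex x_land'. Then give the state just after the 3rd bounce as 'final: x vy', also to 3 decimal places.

Arc 1: start y=19.250, vy=12.710 → t=3.666, apex=27.492, x_land=19.978, impact vy=-23.213
  bounce: vy ← 0.5·23.213 = 11.607
Arc 2: start y=0.000, vy=11.607 → t=2.369, apex=6.873, x_land=32.887, impact vy=-11.607
  bounce: vy ← 0.5·11.607 = 5.803
Arc 3: start y=0.000, vy=5.803 → t=1.184, apex=1.718, x_land=39.342, impact vy=-5.803
  bounce: vy ← 0.5·5.803 = 2.902

1 3.666 27.492 19.978
2 2.369 6.873 32.887
3 1.184 1.718 39.342
final: 39.342 2.902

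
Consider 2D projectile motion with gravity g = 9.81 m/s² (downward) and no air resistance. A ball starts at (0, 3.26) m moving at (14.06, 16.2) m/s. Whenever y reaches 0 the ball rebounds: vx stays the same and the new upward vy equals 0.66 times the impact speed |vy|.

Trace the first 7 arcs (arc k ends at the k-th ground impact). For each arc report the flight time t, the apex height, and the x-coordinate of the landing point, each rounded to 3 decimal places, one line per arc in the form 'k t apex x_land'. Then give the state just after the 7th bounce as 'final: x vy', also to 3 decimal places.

Arc 1: start y=3.260, vy=16.200 → t=3.493, apex=16.636, x_land=49.112, impact vy=-18.067
  bounce: vy ← 0.66·18.067 = 11.924
Arc 2: start y=0.000, vy=11.924 → t=2.431, apex=7.247, x_land=83.291, impact vy=-11.924
  bounce: vy ← 0.66·11.924 = 7.870
Arc 3: start y=0.000, vy=7.870 → t=1.604, apex=3.157, x_land=105.850, impact vy=-7.870
  bounce: vy ← 0.66·7.870 = 5.194
Arc 4: start y=0.000, vy=5.194 → t=1.059, apex=1.375, x_land=120.739, impact vy=-5.194
  bounce: vy ← 0.66·5.194 = 3.428
Arc 5: start y=0.000, vy=3.428 → t=0.699, apex=0.599, x_land=130.565, impact vy=-3.428
  bounce: vy ← 0.66·3.428 = 2.263
Arc 6: start y=0.000, vy=2.263 → t=0.461, apex=0.261, x_land=137.051, impact vy=-2.263
  bounce: vy ← 0.66·2.263 = 1.493
Arc 7: start y=0.000, vy=1.493 → t=0.304, apex=0.114, x_land=141.331, impact vy=-1.493
  bounce: vy ← 0.66·1.493 = 0.986

1 3.493 16.636 49.112
2 2.431 7.247 83.291
3 1.604 3.157 105.850
4 1.059 1.375 120.739
5 0.699 0.599 130.565
6 0.461 0.261 137.051
7 0.304 0.114 141.331
final: 141.331 0.986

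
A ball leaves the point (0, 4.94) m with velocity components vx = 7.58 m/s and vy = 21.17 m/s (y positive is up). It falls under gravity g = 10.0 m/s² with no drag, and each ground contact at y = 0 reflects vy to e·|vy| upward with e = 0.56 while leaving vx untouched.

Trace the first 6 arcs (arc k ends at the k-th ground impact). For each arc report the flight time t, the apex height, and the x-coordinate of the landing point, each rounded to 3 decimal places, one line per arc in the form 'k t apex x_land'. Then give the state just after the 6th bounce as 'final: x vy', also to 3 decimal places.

1 4.456 27.348 33.774
2 2.619 8.576 53.629
3 1.467 2.690 64.748
4 0.821 0.843 70.975
5 0.460 0.265 74.462
6 0.258 0.083 76.414
final: 76.414 0.721

Arc 1: start y=4.940, vy=21.170 → t=4.456, apex=27.348, x_land=33.774, impact vy=-23.387
  bounce: vy ← 0.56·23.387 = 13.097
Arc 2: start y=0.000, vy=13.097 → t=2.619, apex=8.576, x_land=53.629, impact vy=-13.097
  bounce: vy ← 0.56·13.097 = 7.334
Arc 3: start y=0.000, vy=7.334 → t=1.467, apex=2.690, x_land=64.748, impact vy=-7.334
  bounce: vy ← 0.56·7.334 = 4.107
Arc 4: start y=0.000, vy=4.107 → t=0.821, apex=0.843, x_land=70.975, impact vy=-4.107
  bounce: vy ← 0.56·4.107 = 2.300
Arc 5: start y=0.000, vy=2.300 → t=0.460, apex=0.265, x_land=74.462, impact vy=-2.300
  bounce: vy ← 0.56·2.300 = 1.288
Arc 6: start y=0.000, vy=1.288 → t=0.258, apex=0.083, x_land=76.414, impact vy=-1.288
  bounce: vy ← 0.56·1.288 = 0.721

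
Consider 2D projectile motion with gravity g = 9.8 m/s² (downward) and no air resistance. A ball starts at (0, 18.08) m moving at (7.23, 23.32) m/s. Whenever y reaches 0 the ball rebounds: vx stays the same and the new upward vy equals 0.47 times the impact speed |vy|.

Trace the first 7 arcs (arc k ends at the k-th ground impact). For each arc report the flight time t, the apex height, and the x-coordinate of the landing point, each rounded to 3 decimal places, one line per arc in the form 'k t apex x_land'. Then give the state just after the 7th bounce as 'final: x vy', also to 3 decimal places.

Arc 1: start y=18.080, vy=23.320 → t=5.438, apex=45.826, x_land=39.315, impact vy=-29.970
  bounce: vy ← 0.47·29.970 = 14.086
Arc 2: start y=0.000, vy=14.086 → t=2.875, apex=10.123, x_land=60.099, impact vy=-14.086
  bounce: vy ← 0.47·14.086 = 6.620
Arc 3: start y=0.000, vy=6.620 → t=1.351, apex=2.236, x_land=69.867, impact vy=-6.620
  bounce: vy ← 0.47·6.620 = 3.112
Arc 4: start y=0.000, vy=3.112 → t=0.635, apex=0.494, x_land=74.458, impact vy=-3.112
  bounce: vy ← 0.47·3.112 = 1.462
Arc 5: start y=0.000, vy=1.462 → t=0.298, apex=0.109, x_land=76.616, impact vy=-1.462
  bounce: vy ← 0.47·1.462 = 0.687
Arc 6: start y=0.000, vy=0.687 → t=0.140, apex=0.024, x_land=77.630, impact vy=-0.687
  bounce: vy ← 0.47·0.687 = 0.323
Arc 7: start y=0.000, vy=0.323 → t=0.066, apex=0.005, x_land=78.107, impact vy=-0.323
  bounce: vy ← 0.47·0.323 = 0.152

1 5.438 45.826 39.315
2 2.875 10.123 60.099
3 1.351 2.236 69.867
4 0.635 0.494 74.458
5 0.298 0.109 76.616
6 0.140 0.024 77.630
7 0.066 0.005 78.107
final: 78.107 0.152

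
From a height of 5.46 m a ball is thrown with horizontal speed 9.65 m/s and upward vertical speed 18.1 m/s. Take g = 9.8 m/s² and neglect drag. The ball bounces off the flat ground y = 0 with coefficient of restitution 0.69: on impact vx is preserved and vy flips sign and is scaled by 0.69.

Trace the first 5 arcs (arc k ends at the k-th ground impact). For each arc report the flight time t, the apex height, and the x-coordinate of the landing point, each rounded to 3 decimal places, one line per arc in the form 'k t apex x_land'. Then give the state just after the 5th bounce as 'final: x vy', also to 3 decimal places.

1 3.974 22.175 38.352
2 2.936 10.557 66.681
3 2.026 5.026 86.228
4 1.398 2.393 99.716
5 0.964 1.139 109.022
final: 109.022 3.261

Arc 1: start y=5.460, vy=18.100 → t=3.974, apex=22.175, x_land=38.352, impact vy=-20.848
  bounce: vy ← 0.69·20.848 = 14.385
Arc 2: start y=0.000, vy=14.385 → t=2.936, apex=10.557, x_land=66.681, impact vy=-14.385
  bounce: vy ← 0.69·14.385 = 9.926
Arc 3: start y=0.000, vy=9.926 → t=2.026, apex=5.026, x_land=86.228, impact vy=-9.926
  bounce: vy ← 0.69·9.926 = 6.849
Arc 4: start y=0.000, vy=6.849 → t=1.398, apex=2.393, x_land=99.716, impact vy=-6.849
  bounce: vy ← 0.69·6.849 = 4.726
Arc 5: start y=0.000, vy=4.726 → t=0.964, apex=1.139, x_land=109.022, impact vy=-4.726
  bounce: vy ← 0.69·4.726 = 3.261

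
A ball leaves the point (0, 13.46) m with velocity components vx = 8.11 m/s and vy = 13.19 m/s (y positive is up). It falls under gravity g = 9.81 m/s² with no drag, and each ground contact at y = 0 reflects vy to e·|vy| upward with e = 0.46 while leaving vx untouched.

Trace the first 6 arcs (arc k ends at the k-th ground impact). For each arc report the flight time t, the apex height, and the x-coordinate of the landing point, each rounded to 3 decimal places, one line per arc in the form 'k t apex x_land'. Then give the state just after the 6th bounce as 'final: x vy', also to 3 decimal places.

Arc 1: start y=13.460, vy=13.190 → t=3.478, apex=22.327, x_land=28.207, impact vy=-20.930
  bounce: vy ← 0.46·20.930 = 9.628
Arc 2: start y=0.000, vy=9.628 → t=1.963, apex=4.724, x_land=44.126, impact vy=-9.628
  bounce: vy ← 0.46·9.628 = 4.429
Arc 3: start y=0.000, vy=4.429 → t=0.903, apex=1.000, x_land=51.448, impact vy=-4.429
  bounce: vy ← 0.46·4.429 = 2.037
Arc 4: start y=0.000, vy=2.037 → t=0.415, apex=0.212, x_land=54.817, impact vy=-2.037
  bounce: vy ← 0.46·2.037 = 0.937
Arc 5: start y=0.000, vy=0.937 → t=0.191, apex=0.045, x_land=56.366, impact vy=-0.937
  bounce: vy ← 0.46·0.937 = 0.431
Arc 6: start y=0.000, vy=0.431 → t=0.088, apex=0.009, x_land=57.079, impact vy=-0.431
  bounce: vy ← 0.46·0.431 = 0.198

1 3.478 22.327 28.207
2 1.963 4.724 44.126
3 0.903 1.000 51.448
4 0.415 0.212 54.817
5 0.191 0.045 56.366
6 0.088 0.009 57.079
final: 57.079 0.198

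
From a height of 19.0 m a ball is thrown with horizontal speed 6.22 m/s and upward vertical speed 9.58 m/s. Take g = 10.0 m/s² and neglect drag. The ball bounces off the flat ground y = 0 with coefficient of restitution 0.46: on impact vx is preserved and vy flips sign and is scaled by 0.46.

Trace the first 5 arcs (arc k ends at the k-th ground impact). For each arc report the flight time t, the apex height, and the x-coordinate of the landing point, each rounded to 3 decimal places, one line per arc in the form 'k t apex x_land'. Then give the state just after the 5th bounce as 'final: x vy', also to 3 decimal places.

Arc 1: start y=19.000, vy=9.580 → t=3.130, apex=23.589, x_land=19.469, impact vy=-21.720
  bounce: vy ← 0.46·21.720 = 9.991
Arc 2: start y=0.000, vy=9.991 → t=1.998, apex=4.991, x_land=31.898, impact vy=-9.991
  bounce: vy ← 0.46·9.991 = 4.596
Arc 3: start y=0.000, vy=4.596 → t=0.919, apex=1.056, x_land=37.616, impact vy=-4.596
  bounce: vy ← 0.46·4.596 = 2.114
Arc 4: start y=0.000, vy=2.114 → t=0.423, apex=0.223, x_land=40.246, impact vy=-2.114
  bounce: vy ← 0.46·2.114 = 0.973
Arc 5: start y=0.000, vy=0.973 → t=0.195, apex=0.047, x_land=41.455, impact vy=-0.973
  bounce: vy ← 0.46·0.973 = 0.447

1 3.130 23.589 19.469
2 1.998 4.991 31.898
3 0.919 1.056 37.616
4 0.423 0.223 40.246
5 0.195 0.047 41.455
final: 41.455 0.447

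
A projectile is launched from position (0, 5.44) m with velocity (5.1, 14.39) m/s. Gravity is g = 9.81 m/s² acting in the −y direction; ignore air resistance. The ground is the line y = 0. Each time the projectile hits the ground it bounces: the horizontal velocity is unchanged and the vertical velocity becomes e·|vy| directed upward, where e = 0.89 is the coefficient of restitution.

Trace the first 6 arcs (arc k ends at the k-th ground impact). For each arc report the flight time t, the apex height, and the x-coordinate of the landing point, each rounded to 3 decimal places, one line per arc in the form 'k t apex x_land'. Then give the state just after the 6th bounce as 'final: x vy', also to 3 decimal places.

1 3.273 15.994 16.690
2 3.214 12.669 33.083
3 2.861 10.035 47.673
4 2.546 7.949 60.657
5 2.266 6.296 72.214
6 2.017 4.987 82.499
final: 82.499 8.804

Arc 1: start y=5.440, vy=14.390 → t=3.273, apex=15.994, x_land=16.690, impact vy=-17.715
  bounce: vy ← 0.89·17.715 = 15.766
Arc 2: start y=0.000, vy=15.766 → t=3.214, apex=12.669, x_land=33.083, impact vy=-15.766
  bounce: vy ← 0.89·15.766 = 14.032
Arc 3: start y=0.000, vy=14.032 → t=2.861, apex=10.035, x_land=47.673, impact vy=-14.032
  bounce: vy ← 0.89·14.032 = 12.488
Arc 4: start y=0.000, vy=12.488 → t=2.546, apex=7.949, x_land=60.657, impact vy=-12.488
  bounce: vy ← 0.89·12.488 = 11.114
Arc 5: start y=0.000, vy=11.114 → t=2.266, apex=6.296, x_land=72.214, impact vy=-11.114
  bounce: vy ← 0.89·11.114 = 9.892
Arc 6: start y=0.000, vy=9.892 → t=2.017, apex=4.987, x_land=82.499, impact vy=-9.892
  bounce: vy ← 0.89·9.892 = 8.804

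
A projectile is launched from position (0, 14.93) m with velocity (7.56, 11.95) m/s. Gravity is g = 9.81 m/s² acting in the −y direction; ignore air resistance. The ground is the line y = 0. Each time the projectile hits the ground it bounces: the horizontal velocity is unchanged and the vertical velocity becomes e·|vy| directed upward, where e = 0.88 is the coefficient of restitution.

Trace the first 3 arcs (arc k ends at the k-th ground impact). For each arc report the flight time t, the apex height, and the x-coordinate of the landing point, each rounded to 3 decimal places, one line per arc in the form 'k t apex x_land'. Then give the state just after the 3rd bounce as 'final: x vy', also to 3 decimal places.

Arc 1: start y=14.930, vy=11.950 → t=3.346, apex=22.208, x_land=25.296, impact vy=-20.874
  bounce: vy ← 0.88·20.874 = 18.369
Arc 2: start y=0.000, vy=18.369 → t=3.745, apex=17.198, x_land=53.608, impact vy=-18.369
  bounce: vy ← 0.88·18.369 = 16.165
Arc 3: start y=0.000, vy=16.165 → t=3.296, apex=13.318, x_land=78.523, impact vy=-16.165
  bounce: vy ← 0.88·16.165 = 14.225

1 3.346 22.208 25.296
2 3.745 17.198 53.608
3 3.296 13.318 78.523
final: 78.523 14.225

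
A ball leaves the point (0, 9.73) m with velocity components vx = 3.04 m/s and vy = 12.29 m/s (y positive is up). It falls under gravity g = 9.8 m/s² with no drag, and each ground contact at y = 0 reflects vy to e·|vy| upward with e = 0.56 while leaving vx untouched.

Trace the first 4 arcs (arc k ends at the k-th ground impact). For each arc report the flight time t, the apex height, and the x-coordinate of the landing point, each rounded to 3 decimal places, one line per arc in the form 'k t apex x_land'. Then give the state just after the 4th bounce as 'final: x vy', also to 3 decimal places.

Arc 1: start y=9.730, vy=12.290 → t=3.140, apex=17.436, x_land=9.547, impact vy=-18.487
  bounce: vy ← 0.56·18.487 = 10.352
Arc 2: start y=0.000, vy=10.352 → t=2.113, apex=5.468, x_land=15.970, impact vy=-10.352
  bounce: vy ← 0.56·10.352 = 5.797
Arc 3: start y=0.000, vy=5.797 → t=1.183, apex=1.715, x_land=19.567, impact vy=-5.797
  bounce: vy ← 0.56·5.797 = 3.247
Arc 4: start y=0.000, vy=3.247 → t=0.663, apex=0.538, x_land=21.581, impact vy=-3.247
  bounce: vy ← 0.56·3.247 = 1.818

1 3.140 17.436 9.547
2 2.113 5.468 15.970
3 1.183 1.715 19.567
4 0.663 0.538 21.581
final: 21.581 1.818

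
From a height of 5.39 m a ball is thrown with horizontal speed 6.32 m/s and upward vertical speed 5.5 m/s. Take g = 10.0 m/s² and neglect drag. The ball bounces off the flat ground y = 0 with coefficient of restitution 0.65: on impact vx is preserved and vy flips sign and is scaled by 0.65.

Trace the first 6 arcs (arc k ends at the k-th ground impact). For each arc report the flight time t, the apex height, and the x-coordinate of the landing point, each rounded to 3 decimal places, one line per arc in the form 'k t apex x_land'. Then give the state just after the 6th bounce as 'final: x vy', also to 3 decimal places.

1 1.725 6.902 10.902
2 1.527 2.916 20.555
3 0.993 1.232 26.830
4 0.645 0.521 30.908
5 0.419 0.220 33.559
6 0.273 0.093 35.282
final: 35.282 0.886

Arc 1: start y=5.390, vy=5.500 → t=1.725, apex=6.902, x_land=10.902, impact vy=-11.749
  bounce: vy ← 0.65·11.749 = 7.637
Arc 2: start y=0.000, vy=7.637 → t=1.527, apex=2.916, x_land=20.555, impact vy=-7.637
  bounce: vy ← 0.65·7.637 = 4.964
Arc 3: start y=0.000, vy=4.964 → t=0.993, apex=1.232, x_land=26.830, impact vy=-4.964
  bounce: vy ← 0.65·4.964 = 3.227
Arc 4: start y=0.000, vy=3.227 → t=0.645, apex=0.521, x_land=30.908, impact vy=-3.227
  bounce: vy ← 0.65·3.227 = 2.097
Arc 5: start y=0.000, vy=2.097 → t=0.419, apex=0.220, x_land=33.559, impact vy=-2.097
  bounce: vy ← 0.65·2.097 = 1.363
Arc 6: start y=0.000, vy=1.363 → t=0.273, apex=0.093, x_land=35.282, impact vy=-1.363
  bounce: vy ← 0.65·1.363 = 0.886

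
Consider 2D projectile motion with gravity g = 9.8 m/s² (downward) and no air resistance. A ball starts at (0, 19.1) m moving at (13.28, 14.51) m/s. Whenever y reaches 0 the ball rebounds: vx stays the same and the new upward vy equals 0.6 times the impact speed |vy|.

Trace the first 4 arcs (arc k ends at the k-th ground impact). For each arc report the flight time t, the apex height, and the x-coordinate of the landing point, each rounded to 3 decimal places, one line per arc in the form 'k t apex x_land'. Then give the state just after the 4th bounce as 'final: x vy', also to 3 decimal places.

1 3.948 29.842 52.435
2 2.961 10.743 91.763
3 1.777 3.868 115.359
4 1.066 1.392 129.517
final: 129.517 3.134

Arc 1: start y=19.100, vy=14.510 → t=3.948, apex=29.842, x_land=52.435, impact vy=-24.185
  bounce: vy ← 0.6·24.185 = 14.511
Arc 2: start y=0.000, vy=14.511 → t=2.961, apex=10.743, x_land=91.763, impact vy=-14.511
  bounce: vy ← 0.6·14.511 = 8.706
Arc 3: start y=0.000, vy=8.706 → t=1.777, apex=3.868, x_land=115.359, impact vy=-8.706
  bounce: vy ← 0.6·8.706 = 5.224
Arc 4: start y=0.000, vy=5.224 → t=1.066, apex=1.392, x_land=129.517, impact vy=-5.224
  bounce: vy ← 0.6·5.224 = 3.134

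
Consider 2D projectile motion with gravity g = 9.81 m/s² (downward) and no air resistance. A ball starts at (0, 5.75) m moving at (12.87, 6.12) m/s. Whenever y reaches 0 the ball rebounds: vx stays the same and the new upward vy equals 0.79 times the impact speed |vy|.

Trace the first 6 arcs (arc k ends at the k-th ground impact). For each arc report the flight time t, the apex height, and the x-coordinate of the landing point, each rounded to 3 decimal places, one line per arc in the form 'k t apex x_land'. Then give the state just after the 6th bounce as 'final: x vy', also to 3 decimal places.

Arc 1: start y=5.750, vy=6.120 → t=1.873, apex=7.659, x_land=24.111, impact vy=-12.258
  bounce: vy ← 0.79·12.258 = 9.684
Arc 2: start y=0.000, vy=9.684 → t=1.974, apex=4.780, x_land=49.521, impact vy=-9.684
  bounce: vy ← 0.79·9.684 = 7.650
Arc 3: start y=0.000, vy=7.650 → t=1.560, apex=2.983, x_land=69.595, impact vy=-7.650
  bounce: vy ← 0.79·7.650 = 6.044
Arc 4: start y=0.000, vy=6.044 → t=1.232, apex=1.862, x_land=85.453, impact vy=-6.044
  bounce: vy ← 0.79·6.044 = 4.775
Arc 5: start y=0.000, vy=4.775 → t=0.973, apex=1.162, x_land=97.981, impact vy=-4.775
  bounce: vy ← 0.79·4.775 = 3.772
Arc 6: start y=0.000, vy=3.772 → t=0.769, apex=0.725, x_land=107.878, impact vy=-3.772
  bounce: vy ← 0.79·3.772 = 2.980

1 1.873 7.659 24.111
2 1.974 4.780 49.521
3 1.560 2.983 69.595
4 1.232 1.862 85.453
5 0.973 1.162 97.981
6 0.769 0.725 107.878
final: 107.878 2.980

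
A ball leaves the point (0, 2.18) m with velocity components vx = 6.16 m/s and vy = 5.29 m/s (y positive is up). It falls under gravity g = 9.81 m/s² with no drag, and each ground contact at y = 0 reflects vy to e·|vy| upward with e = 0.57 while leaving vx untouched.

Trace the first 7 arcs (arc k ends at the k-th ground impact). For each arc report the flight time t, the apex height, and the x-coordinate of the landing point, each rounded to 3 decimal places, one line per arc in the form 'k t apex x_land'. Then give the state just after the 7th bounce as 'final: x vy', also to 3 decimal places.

1 1.397 3.606 8.604
2 0.977 1.172 14.625
3 0.557 0.381 18.057
4 0.318 0.124 20.014
5 0.181 0.040 21.129
6 0.103 0.013 21.764
7 0.059 0.004 22.127
final: 22.127 0.164

Arc 1: start y=2.180, vy=5.290 → t=1.397, apex=3.606, x_land=8.604, impact vy=-8.412
  bounce: vy ← 0.57·8.412 = 4.795
Arc 2: start y=0.000, vy=4.795 → t=0.977, apex=1.172, x_land=14.625, impact vy=-4.795
  bounce: vy ← 0.57·4.795 = 2.733
Arc 3: start y=0.000, vy=2.733 → t=0.557, apex=0.381, x_land=18.057, impact vy=-2.733
  bounce: vy ← 0.57·2.733 = 1.558
Arc 4: start y=0.000, vy=1.558 → t=0.318, apex=0.124, x_land=20.014, impact vy=-1.558
  bounce: vy ← 0.57·1.558 = 0.888
Arc 5: start y=0.000, vy=0.888 → t=0.181, apex=0.040, x_land=21.129, impact vy=-0.888
  bounce: vy ← 0.57·0.888 = 0.506
Arc 6: start y=0.000, vy=0.506 → t=0.103, apex=0.013, x_land=21.764, impact vy=-0.506
  bounce: vy ← 0.57·0.506 = 0.288
Arc 7: start y=0.000, vy=0.288 → t=0.059, apex=0.004, x_land=22.127, impact vy=-0.288
  bounce: vy ← 0.57·0.288 = 0.164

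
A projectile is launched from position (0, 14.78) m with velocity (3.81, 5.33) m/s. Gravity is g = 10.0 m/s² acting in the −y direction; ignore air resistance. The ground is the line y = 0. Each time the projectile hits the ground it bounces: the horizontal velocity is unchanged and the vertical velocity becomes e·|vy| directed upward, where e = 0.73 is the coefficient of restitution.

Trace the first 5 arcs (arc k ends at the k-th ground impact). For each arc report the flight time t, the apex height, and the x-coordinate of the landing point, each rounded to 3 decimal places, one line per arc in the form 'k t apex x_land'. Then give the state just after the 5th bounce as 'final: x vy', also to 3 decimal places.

Arc 1: start y=14.780, vy=5.330 → t=2.333, apex=16.200, x_land=8.889, impact vy=-18.000
  bounce: vy ← 0.73·18.000 = 13.140
Arc 2: start y=0.000, vy=13.140 → t=2.628, apex=8.633, x_land=18.902, impact vy=-13.140
  bounce: vy ← 0.73·13.140 = 9.592
Arc 3: start y=0.000, vy=9.592 → t=1.918, apex=4.601, x_land=26.211, impact vy=-9.592
  bounce: vy ← 0.73·9.592 = 7.002
Arc 4: start y=0.000, vy=7.002 → t=1.400, apex=2.452, x_land=31.547, impact vy=-7.002
  bounce: vy ← 0.73·7.002 = 5.112
Arc 5: start y=0.000, vy=5.112 → t=1.022, apex=1.307, x_land=35.442, impact vy=-5.112
  bounce: vy ← 0.73·5.112 = 3.732

1 2.333 16.200 8.889
2 2.628 8.633 18.902
3 1.918 4.601 26.211
4 1.400 2.452 31.547
5 1.022 1.307 35.442
final: 35.442 3.732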